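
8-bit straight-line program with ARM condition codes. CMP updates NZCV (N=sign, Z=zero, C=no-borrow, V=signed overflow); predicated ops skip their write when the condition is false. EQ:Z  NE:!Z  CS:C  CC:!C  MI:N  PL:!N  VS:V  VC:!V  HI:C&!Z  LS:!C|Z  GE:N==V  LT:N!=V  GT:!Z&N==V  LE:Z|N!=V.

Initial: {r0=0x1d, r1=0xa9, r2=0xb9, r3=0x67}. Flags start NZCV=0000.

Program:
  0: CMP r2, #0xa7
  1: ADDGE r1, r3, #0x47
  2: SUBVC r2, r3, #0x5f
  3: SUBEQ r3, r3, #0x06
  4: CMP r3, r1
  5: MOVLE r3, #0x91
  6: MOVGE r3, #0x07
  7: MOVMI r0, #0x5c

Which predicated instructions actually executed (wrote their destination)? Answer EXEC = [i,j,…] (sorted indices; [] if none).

EXEC = [1,2,6,7]

[0] flags=0010 → (cmp)
[1] flags=0010 GE?T → r1=0xae
[2] flags=0010 VC?T → r2=0x08
[3] flags=0010 EQ?F → skip
[4] flags=1001 → (cmp)
[5] flags=1001 LE?F → skip
[6] flags=1001 GE?T → r3=0x07
[7] flags=1001 MI?T → r0=0x5c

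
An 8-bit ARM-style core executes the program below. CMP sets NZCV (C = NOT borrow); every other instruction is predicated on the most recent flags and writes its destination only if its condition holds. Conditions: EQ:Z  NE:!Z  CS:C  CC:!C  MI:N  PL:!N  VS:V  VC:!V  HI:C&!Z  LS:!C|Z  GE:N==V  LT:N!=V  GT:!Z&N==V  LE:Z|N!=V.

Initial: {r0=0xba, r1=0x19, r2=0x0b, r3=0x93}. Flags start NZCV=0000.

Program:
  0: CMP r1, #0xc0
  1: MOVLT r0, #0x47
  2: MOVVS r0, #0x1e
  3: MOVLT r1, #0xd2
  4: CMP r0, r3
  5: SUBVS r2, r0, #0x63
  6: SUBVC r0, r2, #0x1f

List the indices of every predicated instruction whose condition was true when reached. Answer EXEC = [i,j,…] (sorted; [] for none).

EXEC = [6]

[0] flags=0000 → (cmp)
[1] flags=0000 LT?F → skip
[2] flags=0000 VS?F → skip
[3] flags=0000 LT?F → skip
[4] flags=0010 → (cmp)
[5] flags=0010 VS?F → skip
[6] flags=0010 VC?T → r0=0xec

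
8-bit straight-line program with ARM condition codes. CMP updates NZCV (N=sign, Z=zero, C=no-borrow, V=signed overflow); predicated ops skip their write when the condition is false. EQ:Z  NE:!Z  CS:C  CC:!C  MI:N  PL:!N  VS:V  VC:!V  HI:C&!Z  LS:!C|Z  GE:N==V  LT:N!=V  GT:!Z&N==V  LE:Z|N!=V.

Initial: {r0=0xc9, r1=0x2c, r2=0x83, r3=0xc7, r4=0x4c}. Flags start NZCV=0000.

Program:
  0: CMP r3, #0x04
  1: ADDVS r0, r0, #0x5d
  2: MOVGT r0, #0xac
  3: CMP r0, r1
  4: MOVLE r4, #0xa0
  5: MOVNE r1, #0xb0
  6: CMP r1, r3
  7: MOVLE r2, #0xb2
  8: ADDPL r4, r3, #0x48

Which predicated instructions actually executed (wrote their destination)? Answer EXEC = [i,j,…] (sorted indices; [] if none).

EXEC = [4,5,7]

[0] flags=1010 → (cmp)
[1] flags=1010 VS?F → skip
[2] flags=1010 GT?F → skip
[3] flags=1010 → (cmp)
[4] flags=1010 LE?T → r4=0xa0
[5] flags=1010 NE?T → r1=0xb0
[6] flags=1000 → (cmp)
[7] flags=1000 LE?T → r2=0xb2
[8] flags=1000 PL?F → skip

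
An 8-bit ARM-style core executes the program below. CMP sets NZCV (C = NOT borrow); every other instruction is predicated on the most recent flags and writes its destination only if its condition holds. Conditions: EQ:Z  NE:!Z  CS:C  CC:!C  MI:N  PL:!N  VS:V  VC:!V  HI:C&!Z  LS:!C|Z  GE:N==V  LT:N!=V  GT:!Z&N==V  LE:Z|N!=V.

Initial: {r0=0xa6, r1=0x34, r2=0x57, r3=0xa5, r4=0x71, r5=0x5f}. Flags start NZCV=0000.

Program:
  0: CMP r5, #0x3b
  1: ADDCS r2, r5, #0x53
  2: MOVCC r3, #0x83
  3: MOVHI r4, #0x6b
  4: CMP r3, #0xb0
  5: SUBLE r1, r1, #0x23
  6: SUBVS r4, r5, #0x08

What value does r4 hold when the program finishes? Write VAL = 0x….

VAL = 0x6b

0: ✓ CMP  NZCV=0010
1: ✓ ADDCS  r2←0xb2
2: · MOVCC
3: ✓ MOVHI  r4←0x6b
4: ✓ CMP  NZCV=1000
5: ✓ SUBLE  r1←0x11
6: · SUBVS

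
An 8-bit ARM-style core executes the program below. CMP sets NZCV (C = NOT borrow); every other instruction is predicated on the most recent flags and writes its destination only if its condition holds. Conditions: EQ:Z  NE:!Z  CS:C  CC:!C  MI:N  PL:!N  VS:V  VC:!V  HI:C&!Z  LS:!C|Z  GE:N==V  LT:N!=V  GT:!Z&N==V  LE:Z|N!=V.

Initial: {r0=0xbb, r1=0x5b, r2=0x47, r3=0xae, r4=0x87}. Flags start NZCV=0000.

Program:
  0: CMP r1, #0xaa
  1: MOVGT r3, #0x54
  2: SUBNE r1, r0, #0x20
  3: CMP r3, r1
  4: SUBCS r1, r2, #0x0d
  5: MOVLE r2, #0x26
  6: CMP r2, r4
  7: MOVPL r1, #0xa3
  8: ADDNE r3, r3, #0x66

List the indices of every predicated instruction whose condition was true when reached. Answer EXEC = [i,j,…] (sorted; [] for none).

EXEC = [1,2,8]

0: ✓ CMP  NZCV=1001
1: ✓ MOVGT  r3←0x54
2: ✓ SUBNE  r1←0x9b
3: ✓ CMP  NZCV=1001
4: · SUBCS
5: · MOVLE
6: ✓ CMP  NZCV=1001
7: · MOVPL
8: ✓ ADDNE  r3←0xba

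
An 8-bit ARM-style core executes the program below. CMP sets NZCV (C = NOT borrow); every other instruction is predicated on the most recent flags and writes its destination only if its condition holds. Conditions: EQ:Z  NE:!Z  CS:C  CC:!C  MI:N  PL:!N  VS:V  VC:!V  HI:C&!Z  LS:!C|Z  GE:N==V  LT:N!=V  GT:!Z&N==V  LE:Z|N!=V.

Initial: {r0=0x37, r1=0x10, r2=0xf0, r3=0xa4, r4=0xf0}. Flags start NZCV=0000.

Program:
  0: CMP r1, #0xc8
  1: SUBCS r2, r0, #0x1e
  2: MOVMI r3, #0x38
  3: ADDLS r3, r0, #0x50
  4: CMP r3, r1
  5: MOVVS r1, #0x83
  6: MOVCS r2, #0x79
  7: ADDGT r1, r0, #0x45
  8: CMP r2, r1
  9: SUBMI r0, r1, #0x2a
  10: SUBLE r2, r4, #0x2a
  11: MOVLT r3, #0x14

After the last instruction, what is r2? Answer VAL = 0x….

VAL = 0x79

[0] flags=0000 → (cmp)
[1] flags=0000 CS?F → skip
[2] flags=0000 MI?F → skip
[3] flags=0000 LS?T → r3=0x87
[4] flags=0011 → (cmp)
[5] flags=0011 VS?T → r1=0x83
[6] flags=0011 CS?T → r2=0x79
[7] flags=0011 GT?F → skip
[8] flags=1001 → (cmp)
[9] flags=1001 MI?T → r0=0x59
[10] flags=1001 LE?F → skip
[11] flags=1001 LT?F → skip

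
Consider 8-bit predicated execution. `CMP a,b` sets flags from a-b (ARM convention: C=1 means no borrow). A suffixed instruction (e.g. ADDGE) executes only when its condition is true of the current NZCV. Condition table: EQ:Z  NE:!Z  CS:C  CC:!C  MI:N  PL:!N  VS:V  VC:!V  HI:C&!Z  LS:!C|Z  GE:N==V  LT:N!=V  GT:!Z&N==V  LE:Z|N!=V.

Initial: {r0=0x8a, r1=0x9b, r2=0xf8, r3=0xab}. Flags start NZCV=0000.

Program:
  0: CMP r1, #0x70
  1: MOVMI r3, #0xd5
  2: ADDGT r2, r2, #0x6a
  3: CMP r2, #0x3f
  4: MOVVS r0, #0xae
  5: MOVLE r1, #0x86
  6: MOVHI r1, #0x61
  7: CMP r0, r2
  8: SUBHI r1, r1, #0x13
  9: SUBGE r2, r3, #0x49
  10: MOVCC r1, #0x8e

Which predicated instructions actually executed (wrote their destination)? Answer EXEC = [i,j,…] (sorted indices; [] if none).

EXEC = [5,6,10]

[0] flags=0011 → (cmp)
[1] flags=0011 MI?F → skip
[2] flags=0011 GT?F → skip
[3] flags=1010 → (cmp)
[4] flags=1010 VS?F → skip
[5] flags=1010 LE?T → r1=0x86
[6] flags=1010 HI?T → r1=0x61
[7] flags=1000 → (cmp)
[8] flags=1000 HI?F → skip
[9] flags=1000 GE?F → skip
[10] flags=1000 CC?T → r1=0x8e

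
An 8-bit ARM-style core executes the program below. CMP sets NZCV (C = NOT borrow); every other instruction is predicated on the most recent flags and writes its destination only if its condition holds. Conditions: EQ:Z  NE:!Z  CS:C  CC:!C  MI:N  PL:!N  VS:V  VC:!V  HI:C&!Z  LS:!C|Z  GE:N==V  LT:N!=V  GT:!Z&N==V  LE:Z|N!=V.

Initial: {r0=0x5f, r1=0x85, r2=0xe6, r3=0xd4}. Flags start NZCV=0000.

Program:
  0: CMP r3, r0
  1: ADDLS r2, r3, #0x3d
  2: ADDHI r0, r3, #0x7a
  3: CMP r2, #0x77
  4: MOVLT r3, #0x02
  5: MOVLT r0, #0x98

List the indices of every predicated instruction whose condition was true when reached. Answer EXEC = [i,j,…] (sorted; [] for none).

[0] flags=0011 → (cmp)
[1] flags=0011 LS?F → skip
[2] flags=0011 HI?T → r0=0x4e
[3] flags=0011 → (cmp)
[4] flags=0011 LT?T → r3=0x02
[5] flags=0011 LT?T → r0=0x98

EXEC = [2,4,5]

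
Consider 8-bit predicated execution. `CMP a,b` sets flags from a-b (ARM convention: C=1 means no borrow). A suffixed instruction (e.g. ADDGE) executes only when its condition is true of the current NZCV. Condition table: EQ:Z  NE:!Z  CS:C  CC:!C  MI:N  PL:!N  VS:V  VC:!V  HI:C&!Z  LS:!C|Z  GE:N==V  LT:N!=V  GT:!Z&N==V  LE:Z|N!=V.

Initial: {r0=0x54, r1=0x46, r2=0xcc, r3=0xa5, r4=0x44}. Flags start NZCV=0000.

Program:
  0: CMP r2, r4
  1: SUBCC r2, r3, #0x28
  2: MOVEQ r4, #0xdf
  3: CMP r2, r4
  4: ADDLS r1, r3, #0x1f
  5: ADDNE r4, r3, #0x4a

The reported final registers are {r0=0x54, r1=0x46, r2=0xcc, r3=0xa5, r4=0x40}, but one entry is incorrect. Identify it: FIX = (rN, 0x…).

FIX = (r4, 0xef)

[0] flags=1010 → (cmp)
[1] flags=1010 CC?F → skip
[2] flags=1010 EQ?F → skip
[3] flags=1010 → (cmp)
[4] flags=1010 LS?F → skip
[5] flags=1010 NE?T → r4=0xef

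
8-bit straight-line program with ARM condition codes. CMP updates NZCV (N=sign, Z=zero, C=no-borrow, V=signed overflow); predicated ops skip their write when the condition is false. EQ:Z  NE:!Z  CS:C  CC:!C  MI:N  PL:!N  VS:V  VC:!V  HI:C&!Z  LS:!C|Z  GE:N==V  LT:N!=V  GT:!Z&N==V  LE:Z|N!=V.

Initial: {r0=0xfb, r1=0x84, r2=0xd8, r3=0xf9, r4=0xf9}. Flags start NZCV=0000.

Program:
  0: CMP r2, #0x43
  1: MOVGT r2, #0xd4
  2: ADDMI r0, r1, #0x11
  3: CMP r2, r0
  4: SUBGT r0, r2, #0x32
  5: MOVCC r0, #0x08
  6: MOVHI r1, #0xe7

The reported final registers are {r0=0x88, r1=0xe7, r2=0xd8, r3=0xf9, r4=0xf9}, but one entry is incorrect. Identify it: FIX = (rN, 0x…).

FIX = (r0, 0xa6)

[0] flags=1010 → (cmp)
[1] flags=1010 GT?F → skip
[2] flags=1010 MI?T → r0=0x95
[3] flags=0010 → (cmp)
[4] flags=0010 GT?T → r0=0xa6
[5] flags=0010 CC?F → skip
[6] flags=0010 HI?T → r1=0xe7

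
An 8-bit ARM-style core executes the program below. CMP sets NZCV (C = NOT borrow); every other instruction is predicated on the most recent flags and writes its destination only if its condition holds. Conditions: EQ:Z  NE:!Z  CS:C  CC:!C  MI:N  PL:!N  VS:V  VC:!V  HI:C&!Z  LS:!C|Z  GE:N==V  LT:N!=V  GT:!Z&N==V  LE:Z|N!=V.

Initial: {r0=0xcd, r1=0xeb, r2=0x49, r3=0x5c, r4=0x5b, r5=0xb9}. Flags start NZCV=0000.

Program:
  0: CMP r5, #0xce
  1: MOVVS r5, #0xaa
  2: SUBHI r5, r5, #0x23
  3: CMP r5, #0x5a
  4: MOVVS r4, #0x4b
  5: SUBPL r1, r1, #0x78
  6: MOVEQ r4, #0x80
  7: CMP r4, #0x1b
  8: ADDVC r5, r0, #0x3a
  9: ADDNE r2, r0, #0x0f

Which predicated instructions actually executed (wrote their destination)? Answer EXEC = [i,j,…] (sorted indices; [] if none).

EXEC = [4,5,8,9]

0: ✓ CMP  NZCV=1000
1: · MOVVS
2: · SUBHI
3: ✓ CMP  NZCV=0011
4: ✓ MOVVS  r4←0x4b
5: ✓ SUBPL  r1←0x73
6: · MOVEQ
7: ✓ CMP  NZCV=0010
8: ✓ ADDVC  r5←0x07
9: ✓ ADDNE  r2←0xdc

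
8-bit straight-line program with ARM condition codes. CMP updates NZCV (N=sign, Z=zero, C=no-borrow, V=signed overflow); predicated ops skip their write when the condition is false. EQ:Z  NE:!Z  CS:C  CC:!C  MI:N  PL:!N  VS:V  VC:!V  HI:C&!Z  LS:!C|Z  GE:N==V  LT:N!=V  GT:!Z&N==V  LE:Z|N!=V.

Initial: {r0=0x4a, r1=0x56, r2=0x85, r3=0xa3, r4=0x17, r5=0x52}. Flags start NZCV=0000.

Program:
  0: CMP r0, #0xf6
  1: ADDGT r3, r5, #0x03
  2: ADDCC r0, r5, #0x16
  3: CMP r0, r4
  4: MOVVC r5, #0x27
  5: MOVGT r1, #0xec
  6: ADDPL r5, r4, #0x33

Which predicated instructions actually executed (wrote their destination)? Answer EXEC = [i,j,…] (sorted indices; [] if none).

EXEC = [1,2,4,5,6]

0: ✓ CMP  NZCV=0000
1: ✓ ADDGT  r3←0x55
2: ✓ ADDCC  r0←0x68
3: ✓ CMP  NZCV=0010
4: ✓ MOVVC  r5←0x27
5: ✓ MOVGT  r1←0xec
6: ✓ ADDPL  r5←0x4a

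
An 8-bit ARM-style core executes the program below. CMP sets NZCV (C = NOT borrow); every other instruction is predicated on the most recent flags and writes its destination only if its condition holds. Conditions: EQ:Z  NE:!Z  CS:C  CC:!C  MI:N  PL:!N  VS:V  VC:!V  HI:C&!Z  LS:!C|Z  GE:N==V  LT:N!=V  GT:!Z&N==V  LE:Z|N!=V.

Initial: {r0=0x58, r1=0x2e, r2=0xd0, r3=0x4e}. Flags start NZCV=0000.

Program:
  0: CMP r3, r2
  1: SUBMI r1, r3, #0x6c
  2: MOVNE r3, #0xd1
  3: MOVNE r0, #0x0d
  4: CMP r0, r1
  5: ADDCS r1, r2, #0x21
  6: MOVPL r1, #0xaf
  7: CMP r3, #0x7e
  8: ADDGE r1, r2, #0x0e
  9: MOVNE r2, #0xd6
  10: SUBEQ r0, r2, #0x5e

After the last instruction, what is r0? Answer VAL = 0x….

[0] flags=0000 → (cmp)
[1] flags=0000 MI?F → skip
[2] flags=0000 NE?T → r3=0xd1
[3] flags=0000 NE?T → r0=0x0d
[4] flags=1000 → (cmp)
[5] flags=1000 CS?F → skip
[6] flags=1000 PL?F → skip
[7] flags=0011 → (cmp)
[8] flags=0011 GE?F → skip
[9] flags=0011 NE?T → r2=0xd6
[10] flags=0011 EQ?F → skip

VAL = 0x0d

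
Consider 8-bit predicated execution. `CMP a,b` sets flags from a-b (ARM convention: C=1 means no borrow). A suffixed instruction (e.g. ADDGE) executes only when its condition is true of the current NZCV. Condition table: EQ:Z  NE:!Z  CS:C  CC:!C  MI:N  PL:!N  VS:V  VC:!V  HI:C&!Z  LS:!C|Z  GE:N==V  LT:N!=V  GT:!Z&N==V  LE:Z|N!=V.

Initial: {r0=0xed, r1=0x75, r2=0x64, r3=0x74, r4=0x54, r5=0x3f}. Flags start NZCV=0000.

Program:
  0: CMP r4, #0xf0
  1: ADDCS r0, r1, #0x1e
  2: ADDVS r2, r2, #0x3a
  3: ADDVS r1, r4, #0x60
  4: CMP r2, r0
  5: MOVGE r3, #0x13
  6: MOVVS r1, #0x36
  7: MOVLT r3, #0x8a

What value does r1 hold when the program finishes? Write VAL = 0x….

VAL = 0x75

[0] flags=0000 → (cmp)
[1] flags=0000 CS?F → skip
[2] flags=0000 VS?F → skip
[3] flags=0000 VS?F → skip
[4] flags=0000 → (cmp)
[5] flags=0000 GE?T → r3=0x13
[6] flags=0000 VS?F → skip
[7] flags=0000 LT?F → skip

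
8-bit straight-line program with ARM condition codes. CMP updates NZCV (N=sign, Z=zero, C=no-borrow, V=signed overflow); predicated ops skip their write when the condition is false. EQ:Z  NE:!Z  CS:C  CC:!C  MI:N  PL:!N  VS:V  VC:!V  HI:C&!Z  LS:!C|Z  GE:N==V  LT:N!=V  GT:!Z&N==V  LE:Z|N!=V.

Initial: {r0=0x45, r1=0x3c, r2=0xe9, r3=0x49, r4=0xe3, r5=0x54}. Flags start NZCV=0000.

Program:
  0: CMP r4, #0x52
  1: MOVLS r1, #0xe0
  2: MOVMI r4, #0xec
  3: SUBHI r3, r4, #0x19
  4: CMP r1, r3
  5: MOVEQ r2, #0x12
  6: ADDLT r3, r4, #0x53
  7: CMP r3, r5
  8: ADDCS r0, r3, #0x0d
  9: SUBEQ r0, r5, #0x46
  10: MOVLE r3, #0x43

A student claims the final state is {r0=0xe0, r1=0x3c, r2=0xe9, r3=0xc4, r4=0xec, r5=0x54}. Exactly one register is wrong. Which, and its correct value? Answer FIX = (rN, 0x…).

[0] flags=1010 → (cmp)
[1] flags=1010 LS?F → skip
[2] flags=1010 MI?T → r4=0xec
[3] flags=1010 HI?T → r3=0xd3
[4] flags=0000 → (cmp)
[5] flags=0000 EQ?F → skip
[6] flags=0000 LT?F → skip
[7] flags=0011 → (cmp)
[8] flags=0011 CS?T → r0=0xe0
[9] flags=0011 EQ?F → skip
[10] flags=0011 LE?T → r3=0x43

FIX = (r3, 0x43)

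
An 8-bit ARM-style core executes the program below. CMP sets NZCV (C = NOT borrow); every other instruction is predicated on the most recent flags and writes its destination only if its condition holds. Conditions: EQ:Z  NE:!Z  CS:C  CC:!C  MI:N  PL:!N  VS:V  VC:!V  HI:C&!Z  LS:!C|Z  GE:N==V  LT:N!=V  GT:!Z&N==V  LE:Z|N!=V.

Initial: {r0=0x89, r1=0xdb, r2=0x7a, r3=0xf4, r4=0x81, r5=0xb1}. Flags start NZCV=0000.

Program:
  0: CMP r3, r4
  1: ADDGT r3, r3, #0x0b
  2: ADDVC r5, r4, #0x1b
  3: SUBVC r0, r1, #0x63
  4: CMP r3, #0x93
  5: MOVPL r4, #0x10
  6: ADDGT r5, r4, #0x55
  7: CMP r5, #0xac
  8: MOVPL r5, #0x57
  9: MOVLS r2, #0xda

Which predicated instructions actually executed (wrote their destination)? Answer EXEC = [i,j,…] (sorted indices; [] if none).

0: ✓ CMP  NZCV=0010
1: ✓ ADDGT  r3←0xff
2: ✓ ADDVC  r5←0x9c
3: ✓ SUBVC  r0←0x78
4: ✓ CMP  NZCV=0010
5: ✓ MOVPL  r4←0x10
6: ✓ ADDGT  r5←0x65
7: ✓ CMP  NZCV=1001
8: · MOVPL
9: ✓ MOVLS  r2←0xda

EXEC = [1,2,3,5,6,9]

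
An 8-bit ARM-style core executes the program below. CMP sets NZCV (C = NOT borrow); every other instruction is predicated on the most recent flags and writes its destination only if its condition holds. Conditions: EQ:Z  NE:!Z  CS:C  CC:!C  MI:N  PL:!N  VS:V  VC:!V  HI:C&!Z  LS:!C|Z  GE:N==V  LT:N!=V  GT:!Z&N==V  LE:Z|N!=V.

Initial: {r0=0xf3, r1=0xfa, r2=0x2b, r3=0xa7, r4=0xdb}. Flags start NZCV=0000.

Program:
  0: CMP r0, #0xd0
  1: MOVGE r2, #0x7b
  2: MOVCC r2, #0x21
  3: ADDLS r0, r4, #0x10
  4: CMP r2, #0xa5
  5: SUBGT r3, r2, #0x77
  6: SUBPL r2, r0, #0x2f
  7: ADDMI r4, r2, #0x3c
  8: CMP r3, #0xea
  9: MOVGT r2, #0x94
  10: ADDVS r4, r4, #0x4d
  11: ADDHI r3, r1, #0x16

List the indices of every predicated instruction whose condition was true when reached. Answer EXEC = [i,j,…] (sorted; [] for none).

EXEC = [1,5,7,9]

[0] flags=0010 → (cmp)
[1] flags=0010 GE?T → r2=0x7b
[2] flags=0010 CC?F → skip
[3] flags=0010 LS?F → skip
[4] flags=1001 → (cmp)
[5] flags=1001 GT?T → r3=0x04
[6] flags=1001 PL?F → skip
[7] flags=1001 MI?T → r4=0xb7
[8] flags=0000 → (cmp)
[9] flags=0000 GT?T → r2=0x94
[10] flags=0000 VS?F → skip
[11] flags=0000 HI?F → skip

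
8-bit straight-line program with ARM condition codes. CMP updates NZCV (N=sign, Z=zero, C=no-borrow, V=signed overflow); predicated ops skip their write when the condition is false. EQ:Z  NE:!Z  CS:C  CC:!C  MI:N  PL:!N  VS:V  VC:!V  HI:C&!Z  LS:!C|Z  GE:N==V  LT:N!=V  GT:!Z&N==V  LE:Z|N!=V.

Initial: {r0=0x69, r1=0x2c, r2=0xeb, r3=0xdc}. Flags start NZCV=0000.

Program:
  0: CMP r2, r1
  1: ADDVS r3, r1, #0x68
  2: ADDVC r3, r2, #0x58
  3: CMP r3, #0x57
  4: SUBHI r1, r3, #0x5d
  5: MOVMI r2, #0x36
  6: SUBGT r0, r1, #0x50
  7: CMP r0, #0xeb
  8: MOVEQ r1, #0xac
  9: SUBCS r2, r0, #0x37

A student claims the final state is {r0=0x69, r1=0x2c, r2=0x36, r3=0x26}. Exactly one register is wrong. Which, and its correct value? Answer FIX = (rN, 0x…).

FIX = (r3, 0x43)

0: ✓ CMP  NZCV=1010
1: · ADDVS
2: ✓ ADDVC  r3←0x43
3: ✓ CMP  NZCV=1000
4: · SUBHI
5: ✓ MOVMI  r2←0x36
6: · SUBGT
7: ✓ CMP  NZCV=0000
8: · MOVEQ
9: · SUBCS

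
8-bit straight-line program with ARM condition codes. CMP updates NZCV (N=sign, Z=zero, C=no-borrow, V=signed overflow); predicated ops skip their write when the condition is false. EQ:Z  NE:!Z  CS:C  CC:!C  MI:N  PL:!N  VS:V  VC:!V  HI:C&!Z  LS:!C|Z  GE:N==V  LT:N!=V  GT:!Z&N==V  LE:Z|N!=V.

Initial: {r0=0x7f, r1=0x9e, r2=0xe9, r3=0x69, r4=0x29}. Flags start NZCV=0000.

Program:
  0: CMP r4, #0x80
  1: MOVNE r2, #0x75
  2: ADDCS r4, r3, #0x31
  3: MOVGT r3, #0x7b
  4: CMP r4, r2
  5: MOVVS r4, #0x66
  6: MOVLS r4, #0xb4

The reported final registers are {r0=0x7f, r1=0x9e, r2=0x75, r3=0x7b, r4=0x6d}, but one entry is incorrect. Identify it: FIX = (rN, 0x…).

0: ✓ CMP  NZCV=1001
1: ✓ MOVNE  r2←0x75
2: · ADDCS
3: ✓ MOVGT  r3←0x7b
4: ✓ CMP  NZCV=1000
5: · MOVVS
6: ✓ MOVLS  r4←0xb4

FIX = (r4, 0xb4)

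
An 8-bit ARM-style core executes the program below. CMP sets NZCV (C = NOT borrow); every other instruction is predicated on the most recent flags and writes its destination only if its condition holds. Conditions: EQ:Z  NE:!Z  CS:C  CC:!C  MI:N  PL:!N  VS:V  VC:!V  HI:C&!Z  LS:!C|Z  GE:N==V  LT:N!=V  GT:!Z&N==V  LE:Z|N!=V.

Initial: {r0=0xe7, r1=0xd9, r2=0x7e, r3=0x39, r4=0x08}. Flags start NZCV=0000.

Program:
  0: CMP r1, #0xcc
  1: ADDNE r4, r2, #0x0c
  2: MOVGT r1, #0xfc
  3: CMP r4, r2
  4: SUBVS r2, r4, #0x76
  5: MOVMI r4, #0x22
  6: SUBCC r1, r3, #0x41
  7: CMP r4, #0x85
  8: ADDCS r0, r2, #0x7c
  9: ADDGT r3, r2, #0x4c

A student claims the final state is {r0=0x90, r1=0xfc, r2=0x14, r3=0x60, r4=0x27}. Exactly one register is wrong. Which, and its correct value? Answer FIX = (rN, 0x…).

0: ✓ CMP  NZCV=0010
1: ✓ ADDNE  r4←0x8a
2: ✓ MOVGT  r1←0xfc
3: ✓ CMP  NZCV=0011
4: ✓ SUBVS  r2←0x14
5: · MOVMI
6: · SUBCC
7: ✓ CMP  NZCV=0010
8: ✓ ADDCS  r0←0x90
9: ✓ ADDGT  r3←0x60

FIX = (r4, 0x8a)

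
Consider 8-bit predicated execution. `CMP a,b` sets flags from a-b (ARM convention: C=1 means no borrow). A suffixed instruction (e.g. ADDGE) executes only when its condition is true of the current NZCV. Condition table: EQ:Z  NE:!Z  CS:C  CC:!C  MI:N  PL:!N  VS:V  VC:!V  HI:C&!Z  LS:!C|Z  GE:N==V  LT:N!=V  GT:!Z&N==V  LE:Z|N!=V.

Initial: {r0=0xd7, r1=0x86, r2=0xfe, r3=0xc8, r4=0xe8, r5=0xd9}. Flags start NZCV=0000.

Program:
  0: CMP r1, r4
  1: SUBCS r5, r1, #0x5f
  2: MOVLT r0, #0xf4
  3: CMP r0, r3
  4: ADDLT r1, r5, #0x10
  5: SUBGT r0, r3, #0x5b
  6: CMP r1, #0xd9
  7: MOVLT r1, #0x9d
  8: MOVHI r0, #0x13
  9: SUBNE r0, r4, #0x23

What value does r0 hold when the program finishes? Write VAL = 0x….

0: ✓ CMP  NZCV=1000
1: · SUBCS
2: ✓ MOVLT  r0←0xf4
3: ✓ CMP  NZCV=0010
4: · ADDLT
5: ✓ SUBGT  r0←0x6d
6: ✓ CMP  NZCV=1000
7: ✓ MOVLT  r1←0x9d
8: · MOVHI
9: ✓ SUBNE  r0←0xc5

VAL = 0xc5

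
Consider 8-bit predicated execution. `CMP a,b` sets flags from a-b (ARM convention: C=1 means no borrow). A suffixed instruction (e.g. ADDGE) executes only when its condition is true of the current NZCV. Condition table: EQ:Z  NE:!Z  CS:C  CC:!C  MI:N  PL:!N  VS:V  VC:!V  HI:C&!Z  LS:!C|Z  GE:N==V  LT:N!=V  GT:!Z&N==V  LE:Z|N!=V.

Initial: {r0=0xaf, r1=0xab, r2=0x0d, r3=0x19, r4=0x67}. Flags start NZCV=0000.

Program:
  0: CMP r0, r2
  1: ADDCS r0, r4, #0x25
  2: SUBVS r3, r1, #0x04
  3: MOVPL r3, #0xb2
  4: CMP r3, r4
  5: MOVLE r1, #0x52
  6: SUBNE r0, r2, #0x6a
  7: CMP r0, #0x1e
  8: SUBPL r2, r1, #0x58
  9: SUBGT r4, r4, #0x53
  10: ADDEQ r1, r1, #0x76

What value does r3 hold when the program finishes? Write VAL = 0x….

VAL = 0x19

0: ✓ CMP  NZCV=1010
1: ✓ ADDCS  r0←0x8c
2: · SUBVS
3: · MOVPL
4: ✓ CMP  NZCV=1000
5: ✓ MOVLE  r1←0x52
6: ✓ SUBNE  r0←0xa3
7: ✓ CMP  NZCV=1010
8: · SUBPL
9: · SUBGT
10: · ADDEQ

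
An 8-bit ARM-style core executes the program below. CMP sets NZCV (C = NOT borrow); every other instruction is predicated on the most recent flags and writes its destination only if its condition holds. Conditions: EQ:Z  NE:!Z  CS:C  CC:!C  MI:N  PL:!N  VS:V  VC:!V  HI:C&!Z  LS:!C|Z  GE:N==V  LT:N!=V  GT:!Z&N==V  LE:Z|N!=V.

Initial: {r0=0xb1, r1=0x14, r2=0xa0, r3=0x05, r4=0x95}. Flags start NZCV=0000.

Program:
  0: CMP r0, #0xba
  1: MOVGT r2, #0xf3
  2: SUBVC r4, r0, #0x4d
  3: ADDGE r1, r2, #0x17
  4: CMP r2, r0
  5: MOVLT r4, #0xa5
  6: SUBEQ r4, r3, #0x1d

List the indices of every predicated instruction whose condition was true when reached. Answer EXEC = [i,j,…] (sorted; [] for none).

EXEC = [2,5]

0: ✓ CMP  NZCV=1000
1: · MOVGT
2: ✓ SUBVC  r4←0x64
3: · ADDGE
4: ✓ CMP  NZCV=1000
5: ✓ MOVLT  r4←0xa5
6: · SUBEQ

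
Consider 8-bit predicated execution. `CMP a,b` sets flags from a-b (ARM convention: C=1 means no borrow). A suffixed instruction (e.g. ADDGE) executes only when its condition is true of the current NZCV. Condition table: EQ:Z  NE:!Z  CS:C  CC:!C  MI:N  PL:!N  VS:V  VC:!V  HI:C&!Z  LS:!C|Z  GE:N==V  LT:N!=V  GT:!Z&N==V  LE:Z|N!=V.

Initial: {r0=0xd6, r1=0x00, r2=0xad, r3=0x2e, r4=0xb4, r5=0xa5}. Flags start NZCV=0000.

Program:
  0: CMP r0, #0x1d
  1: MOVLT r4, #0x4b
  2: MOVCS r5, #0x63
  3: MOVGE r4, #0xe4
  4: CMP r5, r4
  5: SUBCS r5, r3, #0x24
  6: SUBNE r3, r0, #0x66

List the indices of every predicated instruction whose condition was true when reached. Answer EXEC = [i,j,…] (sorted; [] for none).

EXEC = [1,2,5,6]

0: ✓ CMP  NZCV=1010
1: ✓ MOVLT  r4←0x4b
2: ✓ MOVCS  r5←0x63
3: · MOVGE
4: ✓ CMP  NZCV=0010
5: ✓ SUBCS  r5←0x0a
6: ✓ SUBNE  r3←0x70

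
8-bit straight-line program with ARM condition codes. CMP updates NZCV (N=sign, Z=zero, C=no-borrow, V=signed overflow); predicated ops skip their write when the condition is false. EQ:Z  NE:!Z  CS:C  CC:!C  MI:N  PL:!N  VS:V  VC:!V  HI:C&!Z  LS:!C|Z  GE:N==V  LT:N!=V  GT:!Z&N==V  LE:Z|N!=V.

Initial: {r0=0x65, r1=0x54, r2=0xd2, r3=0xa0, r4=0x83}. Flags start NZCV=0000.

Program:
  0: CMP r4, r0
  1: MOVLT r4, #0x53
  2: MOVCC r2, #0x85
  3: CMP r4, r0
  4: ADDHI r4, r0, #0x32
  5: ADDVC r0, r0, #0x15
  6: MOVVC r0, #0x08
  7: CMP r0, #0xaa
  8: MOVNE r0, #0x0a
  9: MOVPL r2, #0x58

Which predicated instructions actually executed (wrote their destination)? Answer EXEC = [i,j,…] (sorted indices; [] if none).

EXEC = [1,5,6,8,9]

0: ✓ CMP  NZCV=0011
1: ✓ MOVLT  r4←0x53
2: · MOVCC
3: ✓ CMP  NZCV=1000
4: · ADDHI
5: ✓ ADDVC  r0←0x7a
6: ✓ MOVVC  r0←0x08
7: ✓ CMP  NZCV=0000
8: ✓ MOVNE  r0←0x0a
9: ✓ MOVPL  r2←0x58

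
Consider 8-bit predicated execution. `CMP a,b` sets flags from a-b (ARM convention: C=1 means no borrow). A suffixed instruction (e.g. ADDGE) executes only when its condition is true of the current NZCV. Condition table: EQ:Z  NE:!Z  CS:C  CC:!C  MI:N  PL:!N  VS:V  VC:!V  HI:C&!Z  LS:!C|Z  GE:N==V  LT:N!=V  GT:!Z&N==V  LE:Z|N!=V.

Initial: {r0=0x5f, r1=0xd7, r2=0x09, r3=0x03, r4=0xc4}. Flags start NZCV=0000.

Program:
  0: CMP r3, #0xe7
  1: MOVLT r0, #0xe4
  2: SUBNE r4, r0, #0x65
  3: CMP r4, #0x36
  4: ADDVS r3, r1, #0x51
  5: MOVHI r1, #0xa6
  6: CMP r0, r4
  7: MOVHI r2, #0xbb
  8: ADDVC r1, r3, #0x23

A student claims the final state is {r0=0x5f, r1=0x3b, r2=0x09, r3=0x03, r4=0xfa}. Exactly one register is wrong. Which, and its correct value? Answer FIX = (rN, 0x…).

FIX = (r1, 0x26)

[0] flags=0000 → (cmp)
[1] flags=0000 LT?F → skip
[2] flags=0000 NE?T → r4=0xfa
[3] flags=1010 → (cmp)
[4] flags=1010 VS?F → skip
[5] flags=1010 HI?T → r1=0xa6
[6] flags=0000 → (cmp)
[7] flags=0000 HI?F → skip
[8] flags=0000 VC?T → r1=0x26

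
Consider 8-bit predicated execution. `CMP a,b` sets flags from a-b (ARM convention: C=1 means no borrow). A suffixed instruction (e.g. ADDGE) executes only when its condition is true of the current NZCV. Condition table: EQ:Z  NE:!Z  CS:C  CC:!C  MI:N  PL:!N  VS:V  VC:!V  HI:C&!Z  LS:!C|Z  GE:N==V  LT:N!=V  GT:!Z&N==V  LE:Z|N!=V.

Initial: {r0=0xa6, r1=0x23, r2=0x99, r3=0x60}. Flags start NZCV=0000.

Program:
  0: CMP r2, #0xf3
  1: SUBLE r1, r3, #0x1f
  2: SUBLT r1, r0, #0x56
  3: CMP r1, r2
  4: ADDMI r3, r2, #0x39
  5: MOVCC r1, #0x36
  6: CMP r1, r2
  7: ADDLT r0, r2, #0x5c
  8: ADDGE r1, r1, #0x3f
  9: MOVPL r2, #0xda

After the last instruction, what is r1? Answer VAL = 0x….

[0] flags=1000 → (cmp)
[1] flags=1000 LE?T → r1=0x41
[2] flags=1000 LT?T → r1=0x50
[3] flags=1001 → (cmp)
[4] flags=1001 MI?T → r3=0xd2
[5] flags=1001 CC?T → r1=0x36
[6] flags=1001 → (cmp)
[7] flags=1001 LT?F → skip
[8] flags=1001 GE?T → r1=0x75
[9] flags=1001 PL?F → skip

VAL = 0x75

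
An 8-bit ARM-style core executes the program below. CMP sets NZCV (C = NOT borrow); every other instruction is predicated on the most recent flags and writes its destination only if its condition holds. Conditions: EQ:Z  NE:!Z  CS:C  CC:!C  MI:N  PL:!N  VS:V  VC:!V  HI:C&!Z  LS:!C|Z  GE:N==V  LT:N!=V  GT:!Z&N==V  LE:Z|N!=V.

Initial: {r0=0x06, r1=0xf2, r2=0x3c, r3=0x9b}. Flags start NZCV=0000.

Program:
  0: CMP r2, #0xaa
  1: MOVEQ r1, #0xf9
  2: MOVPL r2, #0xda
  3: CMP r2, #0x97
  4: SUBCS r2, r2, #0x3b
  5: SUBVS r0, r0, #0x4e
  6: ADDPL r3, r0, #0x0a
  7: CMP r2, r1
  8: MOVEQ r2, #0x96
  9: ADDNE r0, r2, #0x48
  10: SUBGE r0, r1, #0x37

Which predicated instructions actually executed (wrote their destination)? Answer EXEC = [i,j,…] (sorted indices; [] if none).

EXEC = [5,9,10]

[0] flags=1001 → (cmp)
[1] flags=1001 EQ?F → skip
[2] flags=1001 PL?F → skip
[3] flags=1001 → (cmp)
[4] flags=1001 CS?F → skip
[5] flags=1001 VS?T → r0=0xb8
[6] flags=1001 PL?F → skip
[7] flags=0000 → (cmp)
[8] flags=0000 EQ?F → skip
[9] flags=0000 NE?T → r0=0x84
[10] flags=0000 GE?T → r0=0xbb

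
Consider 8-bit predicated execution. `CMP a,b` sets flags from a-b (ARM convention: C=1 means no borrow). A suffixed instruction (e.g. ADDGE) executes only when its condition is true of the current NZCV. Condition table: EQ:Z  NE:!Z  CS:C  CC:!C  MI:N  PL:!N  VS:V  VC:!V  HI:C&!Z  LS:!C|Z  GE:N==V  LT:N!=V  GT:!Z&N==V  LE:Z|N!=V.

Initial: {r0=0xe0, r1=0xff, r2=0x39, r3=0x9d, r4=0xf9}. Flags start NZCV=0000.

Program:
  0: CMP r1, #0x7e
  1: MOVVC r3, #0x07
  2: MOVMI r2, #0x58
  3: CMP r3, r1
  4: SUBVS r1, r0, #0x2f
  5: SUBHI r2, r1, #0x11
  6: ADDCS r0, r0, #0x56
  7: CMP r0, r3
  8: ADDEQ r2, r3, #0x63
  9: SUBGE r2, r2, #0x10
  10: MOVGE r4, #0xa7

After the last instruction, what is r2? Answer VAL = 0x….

VAL = 0x58

0: ✓ CMP  NZCV=1010
1: ✓ MOVVC  r3←0x07
2: ✓ MOVMI  r2←0x58
3: ✓ CMP  NZCV=0000
4: · SUBVS
5: · SUBHI
6: · ADDCS
7: ✓ CMP  NZCV=1010
8: · ADDEQ
9: · SUBGE
10: · MOVGE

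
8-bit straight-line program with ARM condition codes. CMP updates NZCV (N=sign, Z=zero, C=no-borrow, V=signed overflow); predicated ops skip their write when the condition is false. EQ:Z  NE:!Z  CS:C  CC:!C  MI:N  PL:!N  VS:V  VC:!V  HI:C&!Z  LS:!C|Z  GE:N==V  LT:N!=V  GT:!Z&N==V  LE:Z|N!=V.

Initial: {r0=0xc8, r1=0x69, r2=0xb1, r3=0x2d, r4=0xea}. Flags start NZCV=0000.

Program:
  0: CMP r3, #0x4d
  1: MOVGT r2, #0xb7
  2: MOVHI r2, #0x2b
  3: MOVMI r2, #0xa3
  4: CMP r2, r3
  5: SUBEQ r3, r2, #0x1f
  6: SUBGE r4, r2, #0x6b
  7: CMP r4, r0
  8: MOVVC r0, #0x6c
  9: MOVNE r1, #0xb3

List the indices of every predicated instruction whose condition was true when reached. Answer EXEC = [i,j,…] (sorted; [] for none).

[0] flags=1000 → (cmp)
[1] flags=1000 GT?F → skip
[2] flags=1000 HI?F → skip
[3] flags=1000 MI?T → r2=0xa3
[4] flags=0011 → (cmp)
[5] flags=0011 EQ?F → skip
[6] flags=0011 GE?F → skip
[7] flags=0010 → (cmp)
[8] flags=0010 VC?T → r0=0x6c
[9] flags=0010 NE?T → r1=0xb3

EXEC = [3,8,9]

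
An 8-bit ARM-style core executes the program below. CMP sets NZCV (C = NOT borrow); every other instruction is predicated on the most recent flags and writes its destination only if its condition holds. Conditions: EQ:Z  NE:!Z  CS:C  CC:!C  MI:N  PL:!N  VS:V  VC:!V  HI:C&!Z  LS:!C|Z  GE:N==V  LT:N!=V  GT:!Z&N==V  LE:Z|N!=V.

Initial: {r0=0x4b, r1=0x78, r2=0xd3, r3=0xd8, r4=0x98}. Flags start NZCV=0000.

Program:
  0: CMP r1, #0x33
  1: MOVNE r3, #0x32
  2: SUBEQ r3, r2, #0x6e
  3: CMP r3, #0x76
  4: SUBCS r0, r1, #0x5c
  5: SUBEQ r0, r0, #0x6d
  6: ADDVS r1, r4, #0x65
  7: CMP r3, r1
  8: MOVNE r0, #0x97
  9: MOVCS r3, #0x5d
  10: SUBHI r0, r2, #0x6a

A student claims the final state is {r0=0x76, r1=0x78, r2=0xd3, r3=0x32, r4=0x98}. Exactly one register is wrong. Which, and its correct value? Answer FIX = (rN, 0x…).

[0] flags=0010 → (cmp)
[1] flags=0010 NE?T → r3=0x32
[2] flags=0010 EQ?F → skip
[3] flags=1000 → (cmp)
[4] flags=1000 CS?F → skip
[5] flags=1000 EQ?F → skip
[6] flags=1000 VS?F → skip
[7] flags=1000 → (cmp)
[8] flags=1000 NE?T → r0=0x97
[9] flags=1000 CS?F → skip
[10] flags=1000 HI?F → skip

FIX = (r0, 0x97)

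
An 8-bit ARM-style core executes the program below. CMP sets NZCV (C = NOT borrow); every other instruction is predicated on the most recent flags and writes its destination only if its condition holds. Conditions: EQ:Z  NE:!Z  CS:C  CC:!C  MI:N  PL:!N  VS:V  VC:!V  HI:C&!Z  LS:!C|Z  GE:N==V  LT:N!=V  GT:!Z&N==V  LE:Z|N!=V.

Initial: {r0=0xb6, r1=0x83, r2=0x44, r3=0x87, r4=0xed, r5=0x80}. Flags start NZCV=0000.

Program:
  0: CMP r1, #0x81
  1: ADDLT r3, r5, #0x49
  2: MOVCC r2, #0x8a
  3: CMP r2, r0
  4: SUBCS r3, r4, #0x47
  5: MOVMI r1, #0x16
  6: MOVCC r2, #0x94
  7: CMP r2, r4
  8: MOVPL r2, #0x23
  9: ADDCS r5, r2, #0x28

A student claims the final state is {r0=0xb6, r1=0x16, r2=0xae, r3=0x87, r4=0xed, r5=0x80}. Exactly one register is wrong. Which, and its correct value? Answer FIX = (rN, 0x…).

[0] flags=0010 → (cmp)
[1] flags=0010 LT?F → skip
[2] flags=0010 CC?F → skip
[3] flags=1001 → (cmp)
[4] flags=1001 CS?F → skip
[5] flags=1001 MI?T → r1=0x16
[6] flags=1001 CC?T → r2=0x94
[7] flags=1000 → (cmp)
[8] flags=1000 PL?F → skip
[9] flags=1000 CS?F → skip

FIX = (r2, 0x94)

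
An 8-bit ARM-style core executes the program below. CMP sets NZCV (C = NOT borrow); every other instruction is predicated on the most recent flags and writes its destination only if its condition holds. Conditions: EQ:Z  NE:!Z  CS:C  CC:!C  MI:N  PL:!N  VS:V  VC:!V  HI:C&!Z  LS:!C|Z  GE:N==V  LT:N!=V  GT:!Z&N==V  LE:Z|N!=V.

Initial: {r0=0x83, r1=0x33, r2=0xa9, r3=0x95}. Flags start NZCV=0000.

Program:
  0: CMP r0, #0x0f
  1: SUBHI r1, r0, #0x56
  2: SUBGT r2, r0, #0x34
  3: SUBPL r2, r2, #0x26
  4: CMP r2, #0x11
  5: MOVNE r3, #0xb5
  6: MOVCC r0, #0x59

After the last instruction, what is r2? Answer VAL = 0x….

[0] flags=0011 → (cmp)
[1] flags=0011 HI?T → r1=0x2d
[2] flags=0011 GT?F → skip
[3] flags=0011 PL?T → r2=0x83
[4] flags=0011 → (cmp)
[5] flags=0011 NE?T → r3=0xb5
[6] flags=0011 CC?F → skip

VAL = 0x83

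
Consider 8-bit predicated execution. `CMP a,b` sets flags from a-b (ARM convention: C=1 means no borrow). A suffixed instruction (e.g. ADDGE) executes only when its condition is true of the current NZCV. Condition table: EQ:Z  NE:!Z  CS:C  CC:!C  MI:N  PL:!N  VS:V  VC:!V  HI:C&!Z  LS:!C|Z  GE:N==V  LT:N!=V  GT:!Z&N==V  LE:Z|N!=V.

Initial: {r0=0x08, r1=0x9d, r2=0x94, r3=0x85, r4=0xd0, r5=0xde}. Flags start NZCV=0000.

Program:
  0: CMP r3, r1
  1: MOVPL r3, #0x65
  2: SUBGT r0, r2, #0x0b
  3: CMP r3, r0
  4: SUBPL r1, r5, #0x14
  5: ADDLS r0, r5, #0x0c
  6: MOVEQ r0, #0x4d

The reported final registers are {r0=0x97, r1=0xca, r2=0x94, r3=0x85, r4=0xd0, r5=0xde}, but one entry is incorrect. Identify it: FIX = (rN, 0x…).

FIX = (r0, 0x08)

[0] flags=1000 → (cmp)
[1] flags=1000 PL?F → skip
[2] flags=1000 GT?F → skip
[3] flags=0011 → (cmp)
[4] flags=0011 PL?T → r1=0xca
[5] flags=0011 LS?F → skip
[6] flags=0011 EQ?F → skip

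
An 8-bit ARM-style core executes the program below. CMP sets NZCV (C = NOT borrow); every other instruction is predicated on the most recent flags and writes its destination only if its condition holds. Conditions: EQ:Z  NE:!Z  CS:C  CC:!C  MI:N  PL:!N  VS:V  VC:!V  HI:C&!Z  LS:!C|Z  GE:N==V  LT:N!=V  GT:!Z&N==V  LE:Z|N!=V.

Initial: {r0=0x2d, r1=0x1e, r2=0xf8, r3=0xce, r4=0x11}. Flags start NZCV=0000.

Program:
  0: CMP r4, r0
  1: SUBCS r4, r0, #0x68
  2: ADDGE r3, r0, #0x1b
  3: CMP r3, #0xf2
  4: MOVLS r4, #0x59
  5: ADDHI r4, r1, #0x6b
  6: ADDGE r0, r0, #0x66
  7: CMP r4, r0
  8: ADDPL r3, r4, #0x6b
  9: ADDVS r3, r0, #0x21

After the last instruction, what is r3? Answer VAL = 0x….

[0] flags=1000 → (cmp)
[1] flags=1000 CS?F → skip
[2] flags=1000 GE?F → skip
[3] flags=1000 → (cmp)
[4] flags=1000 LS?T → r4=0x59
[5] flags=1000 HI?F → skip
[6] flags=1000 GE?F → skip
[7] flags=0010 → (cmp)
[8] flags=0010 PL?T → r3=0xc4
[9] flags=0010 VS?F → skip

VAL = 0xc4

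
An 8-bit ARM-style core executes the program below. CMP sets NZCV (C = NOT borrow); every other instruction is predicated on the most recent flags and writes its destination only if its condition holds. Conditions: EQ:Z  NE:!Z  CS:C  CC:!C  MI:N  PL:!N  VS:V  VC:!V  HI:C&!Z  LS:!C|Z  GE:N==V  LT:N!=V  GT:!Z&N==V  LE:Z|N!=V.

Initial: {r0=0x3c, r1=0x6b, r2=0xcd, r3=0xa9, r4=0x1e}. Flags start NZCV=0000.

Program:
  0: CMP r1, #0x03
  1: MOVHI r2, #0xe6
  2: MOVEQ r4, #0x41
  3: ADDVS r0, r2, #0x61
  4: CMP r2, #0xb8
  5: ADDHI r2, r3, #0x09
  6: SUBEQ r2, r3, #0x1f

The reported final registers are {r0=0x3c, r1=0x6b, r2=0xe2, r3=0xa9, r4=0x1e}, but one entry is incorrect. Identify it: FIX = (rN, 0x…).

0: ✓ CMP  NZCV=0010
1: ✓ MOVHI  r2←0xe6
2: · MOVEQ
3: · ADDVS
4: ✓ CMP  NZCV=0010
5: ✓ ADDHI  r2←0xb2
6: · SUBEQ

FIX = (r2, 0xb2)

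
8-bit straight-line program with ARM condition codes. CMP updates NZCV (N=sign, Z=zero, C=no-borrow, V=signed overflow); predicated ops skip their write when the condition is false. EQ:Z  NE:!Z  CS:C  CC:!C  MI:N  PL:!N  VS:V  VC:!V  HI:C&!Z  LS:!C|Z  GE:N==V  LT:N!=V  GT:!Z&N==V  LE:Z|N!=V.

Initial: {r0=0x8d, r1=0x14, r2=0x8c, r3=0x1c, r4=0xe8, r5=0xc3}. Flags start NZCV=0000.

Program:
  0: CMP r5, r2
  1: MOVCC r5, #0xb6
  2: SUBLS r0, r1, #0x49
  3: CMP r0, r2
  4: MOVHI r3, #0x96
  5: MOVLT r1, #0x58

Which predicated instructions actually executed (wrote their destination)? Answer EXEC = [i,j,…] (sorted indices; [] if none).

0: ✓ CMP  NZCV=0010
1: · MOVCC
2: · SUBLS
3: ✓ CMP  NZCV=0010
4: ✓ MOVHI  r3←0x96
5: · MOVLT

EXEC = [4]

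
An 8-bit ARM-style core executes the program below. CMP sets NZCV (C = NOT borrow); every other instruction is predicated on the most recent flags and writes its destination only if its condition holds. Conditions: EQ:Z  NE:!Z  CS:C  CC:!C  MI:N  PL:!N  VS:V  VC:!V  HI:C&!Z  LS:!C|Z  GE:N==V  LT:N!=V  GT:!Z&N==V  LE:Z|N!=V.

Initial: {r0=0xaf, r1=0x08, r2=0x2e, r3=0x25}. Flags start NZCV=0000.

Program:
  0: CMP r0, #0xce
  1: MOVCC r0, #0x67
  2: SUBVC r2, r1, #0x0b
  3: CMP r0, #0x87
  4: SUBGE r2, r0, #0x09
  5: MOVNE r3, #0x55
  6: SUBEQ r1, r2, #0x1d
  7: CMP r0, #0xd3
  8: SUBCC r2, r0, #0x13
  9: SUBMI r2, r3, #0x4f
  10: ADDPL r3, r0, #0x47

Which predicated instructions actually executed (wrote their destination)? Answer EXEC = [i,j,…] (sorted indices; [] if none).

0: ✓ CMP  NZCV=1000
1: ✓ MOVCC  r0←0x67
2: ✓ SUBVC  r2←0xfd
3: ✓ CMP  NZCV=1001
4: ✓ SUBGE  r2←0x5e
5: ✓ MOVNE  r3←0x55
6: · SUBEQ
7: ✓ CMP  NZCV=1001
8: ✓ SUBCC  r2←0x54
9: ✓ SUBMI  r2←0x06
10: · ADDPL

EXEC = [1,2,4,5,8,9]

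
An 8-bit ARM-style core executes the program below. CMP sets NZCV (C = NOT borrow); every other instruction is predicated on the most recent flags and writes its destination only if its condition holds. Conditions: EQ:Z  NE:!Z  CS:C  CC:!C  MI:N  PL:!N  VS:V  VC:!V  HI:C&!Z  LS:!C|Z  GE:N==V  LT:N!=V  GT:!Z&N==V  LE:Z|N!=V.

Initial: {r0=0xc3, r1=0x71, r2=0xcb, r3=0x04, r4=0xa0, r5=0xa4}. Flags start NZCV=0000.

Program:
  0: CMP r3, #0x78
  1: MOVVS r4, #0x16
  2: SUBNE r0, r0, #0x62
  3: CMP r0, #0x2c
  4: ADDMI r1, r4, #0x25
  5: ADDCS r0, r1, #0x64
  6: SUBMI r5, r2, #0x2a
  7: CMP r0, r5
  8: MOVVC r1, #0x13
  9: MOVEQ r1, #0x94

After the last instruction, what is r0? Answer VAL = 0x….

VAL = 0xd5

0: ✓ CMP  NZCV=1000
1: · MOVVS
2: ✓ SUBNE  r0←0x61
3: ✓ CMP  NZCV=0010
4: · ADDMI
5: ✓ ADDCS  r0←0xd5
6: · SUBMI
7: ✓ CMP  NZCV=0010
8: ✓ MOVVC  r1←0x13
9: · MOVEQ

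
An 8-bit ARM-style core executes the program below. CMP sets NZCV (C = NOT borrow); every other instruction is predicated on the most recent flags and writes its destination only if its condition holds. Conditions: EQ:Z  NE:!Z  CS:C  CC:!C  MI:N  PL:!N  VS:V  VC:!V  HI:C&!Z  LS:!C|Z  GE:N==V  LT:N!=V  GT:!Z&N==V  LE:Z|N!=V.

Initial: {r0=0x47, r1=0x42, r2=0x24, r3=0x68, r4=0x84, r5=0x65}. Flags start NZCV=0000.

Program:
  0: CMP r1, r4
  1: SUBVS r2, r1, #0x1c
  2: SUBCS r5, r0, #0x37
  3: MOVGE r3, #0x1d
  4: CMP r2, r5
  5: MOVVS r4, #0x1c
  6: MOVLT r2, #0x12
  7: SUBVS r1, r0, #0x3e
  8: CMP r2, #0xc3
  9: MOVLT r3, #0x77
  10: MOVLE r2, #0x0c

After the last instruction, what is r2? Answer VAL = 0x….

[0] flags=1001 → (cmp)
[1] flags=1001 VS?T → r2=0x26
[2] flags=1001 CS?F → skip
[3] flags=1001 GE?T → r3=0x1d
[4] flags=1000 → (cmp)
[5] flags=1000 VS?F → skip
[6] flags=1000 LT?T → r2=0x12
[7] flags=1000 VS?F → skip
[8] flags=0000 → (cmp)
[9] flags=0000 LT?F → skip
[10] flags=0000 LE?F → skip

VAL = 0x12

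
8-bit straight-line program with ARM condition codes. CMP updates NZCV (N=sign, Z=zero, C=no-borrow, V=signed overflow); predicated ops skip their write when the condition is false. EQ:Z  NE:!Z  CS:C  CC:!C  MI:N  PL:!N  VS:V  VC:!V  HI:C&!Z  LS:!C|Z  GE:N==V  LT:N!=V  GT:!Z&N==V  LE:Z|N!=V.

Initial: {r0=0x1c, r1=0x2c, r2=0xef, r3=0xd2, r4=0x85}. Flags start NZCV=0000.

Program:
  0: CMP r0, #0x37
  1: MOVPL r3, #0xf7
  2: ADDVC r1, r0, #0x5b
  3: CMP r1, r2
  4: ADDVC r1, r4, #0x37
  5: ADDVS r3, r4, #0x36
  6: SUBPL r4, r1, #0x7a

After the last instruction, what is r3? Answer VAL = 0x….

VAL = 0xbb

[0] flags=1000 → (cmp)
[1] flags=1000 PL?F → skip
[2] flags=1000 VC?T → r1=0x77
[3] flags=1001 → (cmp)
[4] flags=1001 VC?F → skip
[5] flags=1001 VS?T → r3=0xbb
[6] flags=1001 PL?F → skip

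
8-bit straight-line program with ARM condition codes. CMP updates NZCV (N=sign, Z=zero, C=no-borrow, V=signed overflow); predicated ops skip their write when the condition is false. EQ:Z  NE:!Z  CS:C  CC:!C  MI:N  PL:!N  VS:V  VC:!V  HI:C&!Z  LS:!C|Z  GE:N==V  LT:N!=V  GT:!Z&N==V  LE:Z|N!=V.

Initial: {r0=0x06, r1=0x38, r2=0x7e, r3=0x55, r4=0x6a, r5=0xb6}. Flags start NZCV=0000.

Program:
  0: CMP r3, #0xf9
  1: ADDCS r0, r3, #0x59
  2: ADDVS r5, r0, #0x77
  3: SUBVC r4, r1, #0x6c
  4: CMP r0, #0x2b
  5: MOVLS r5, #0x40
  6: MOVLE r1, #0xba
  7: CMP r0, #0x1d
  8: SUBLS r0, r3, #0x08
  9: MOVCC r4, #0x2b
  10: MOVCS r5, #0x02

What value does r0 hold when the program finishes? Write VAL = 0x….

0: ✓ CMP  NZCV=0000
1: · ADDCS
2: · ADDVS
3: ✓ SUBVC  r4←0xcc
4: ✓ CMP  NZCV=1000
5: ✓ MOVLS  r5←0x40
6: ✓ MOVLE  r1←0xba
7: ✓ CMP  NZCV=1000
8: ✓ SUBLS  r0←0x4d
9: ✓ MOVCC  r4←0x2b
10: · MOVCS

VAL = 0x4d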